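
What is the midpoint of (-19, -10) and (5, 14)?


Midpoint = ((-19+5)/2, (-10+14)/2) = (-7, 2)

(-7, 2)


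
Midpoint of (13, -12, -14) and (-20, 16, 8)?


Midpoint = ((13+-20)/2, (-12+16)/2, (-14+8)/2) = (-3.5, 2, -3)

(-3.5, 2, -3)


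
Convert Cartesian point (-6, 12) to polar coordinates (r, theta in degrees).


r = sqrt((-6)^2 + 12^2) = 13.4164
theta = atan2(12, -6) = 116.5651 degrees

r = 13.4164, theta = 116.5651 degrees


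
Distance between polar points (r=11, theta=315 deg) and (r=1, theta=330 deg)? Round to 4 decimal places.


d = sqrt(r1^2 + r2^2 - 2*r1*r2*cos(t2-t1))
d = sqrt(11^2 + 1^2 - 2*11*1*cos(330-315)) = 10.0374

10.0374


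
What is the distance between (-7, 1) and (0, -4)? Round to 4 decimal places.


d = sqrt((0--7)^2 + (-4-1)^2) = 8.6023

8.6023


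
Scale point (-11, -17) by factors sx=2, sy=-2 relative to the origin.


Scaling: (x*sx, y*sy) = (-11*2, -17*-2) = (-22, 34)

(-22, 34)


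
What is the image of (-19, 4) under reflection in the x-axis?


Reflection across x-axis: (x, y) -> (x, -y)
(-19, 4) -> (-19, -4)

(-19, -4)


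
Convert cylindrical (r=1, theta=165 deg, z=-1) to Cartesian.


x = 1 * cos(165) = -0.9659
y = 1 * sin(165) = 0.2588
z = -1

(-0.9659, 0.2588, -1)


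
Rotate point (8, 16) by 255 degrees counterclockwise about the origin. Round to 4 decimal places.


x' = 8*cos(255) - 16*sin(255) = 13.3843
y' = 8*sin(255) + 16*cos(255) = -11.8685

(13.3843, -11.8685)


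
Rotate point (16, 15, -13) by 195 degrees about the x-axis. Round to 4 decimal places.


x' = 16
y' = 15*cos(195) - -13*sin(195) = -17.8535
z' = 15*sin(195) + -13*cos(195) = 8.6748

(16, -17.8535, 8.6748)


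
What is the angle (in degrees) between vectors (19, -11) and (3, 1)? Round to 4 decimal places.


dot = 19*3 + -11*1 = 46
|u| = 21.9545, |v| = 3.1623
cos(angle) = 0.6626
angle = 48.5035 degrees

48.5035 degrees


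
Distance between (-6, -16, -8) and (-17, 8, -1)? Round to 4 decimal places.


d = sqrt((-17--6)^2 + (8--16)^2 + (-1--8)^2) = 27.313

27.313


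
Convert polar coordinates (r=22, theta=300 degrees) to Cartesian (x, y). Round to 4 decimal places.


x = 22 * cos(300) = 11
y = 22 * sin(300) = -19.0526

(11, -19.0526)


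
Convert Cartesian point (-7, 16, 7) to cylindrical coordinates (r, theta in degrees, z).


r = sqrt((-7)^2 + 16^2) = 17.4642
theta = atan2(16, -7) = 113.6294 deg
z = 7

r = 17.4642, theta = 113.6294 deg, z = 7


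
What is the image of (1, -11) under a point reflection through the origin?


Reflection through origin: (x, y) -> (-x, -y)
(1, -11) -> (-1, 11)

(-1, 11)


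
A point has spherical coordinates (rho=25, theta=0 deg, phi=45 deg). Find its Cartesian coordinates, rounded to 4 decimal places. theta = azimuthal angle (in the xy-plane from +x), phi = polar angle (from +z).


x = 25 * sin(45) * cos(0) = 17.6777
y = 25 * sin(45) * sin(0) = 0
z = 25 * cos(45) = 17.6777

(17.6777, 0, 17.6777)


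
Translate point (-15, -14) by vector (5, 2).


Translation: (x+dx, y+dy) = (-15+5, -14+2) = (-10, -12)

(-10, -12)


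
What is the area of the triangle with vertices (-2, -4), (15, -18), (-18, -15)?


Area = |x1(y2-y3) + x2(y3-y1) + x3(y1-y2)| / 2
= |-2*(-18--15) + 15*(-15--4) + -18*(-4--18)| / 2
= 205.5

205.5


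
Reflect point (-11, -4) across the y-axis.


Reflection across y-axis: (x, y) -> (-x, y)
(-11, -4) -> (11, -4)

(11, -4)


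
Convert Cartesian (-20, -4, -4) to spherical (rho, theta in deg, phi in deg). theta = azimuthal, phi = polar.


rho = sqrt((-20)^2 + (-4)^2 + (-4)^2) = 20.7846
theta = atan2(-4, -20) = 191.3099 deg
phi = acos(-4/20.7846) = 101.0958 deg

rho = 20.7846, theta = 191.3099 deg, phi = 101.0958 deg


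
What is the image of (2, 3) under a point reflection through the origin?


Reflection through origin: (x, y) -> (-x, -y)
(2, 3) -> (-2, -3)

(-2, -3)


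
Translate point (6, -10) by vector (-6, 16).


Translation: (x+dx, y+dy) = (6+-6, -10+16) = (0, 6)

(0, 6)


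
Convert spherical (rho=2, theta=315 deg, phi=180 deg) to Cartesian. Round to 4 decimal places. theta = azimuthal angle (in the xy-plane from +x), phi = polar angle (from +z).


x = 2 * sin(180) * cos(315) = 0
y = 2 * sin(180) * sin(315) = 0
z = 2 * cos(180) = -2

(0, 0, -2)


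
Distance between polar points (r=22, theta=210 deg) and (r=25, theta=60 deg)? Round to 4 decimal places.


d = sqrt(r1^2 + r2^2 - 2*r1*r2*cos(t2-t1))
d = sqrt(22^2 + 25^2 - 2*22*25*cos(60-210)) = 45.4052

45.4052


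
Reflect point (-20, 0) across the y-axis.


Reflection across y-axis: (x, y) -> (-x, y)
(-20, 0) -> (20, 0)

(20, 0)


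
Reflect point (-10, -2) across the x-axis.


Reflection across x-axis: (x, y) -> (x, -y)
(-10, -2) -> (-10, 2)

(-10, 2)


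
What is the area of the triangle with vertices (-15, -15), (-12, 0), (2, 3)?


Area = |x1(y2-y3) + x2(y3-y1) + x3(y1-y2)| / 2
= |-15*(0-3) + -12*(3--15) + 2*(-15-0)| / 2
= 100.5

100.5


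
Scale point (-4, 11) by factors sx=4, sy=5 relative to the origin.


Scaling: (x*sx, y*sy) = (-4*4, 11*5) = (-16, 55)

(-16, 55)


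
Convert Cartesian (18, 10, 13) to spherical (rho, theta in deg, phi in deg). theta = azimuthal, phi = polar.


rho = sqrt(18^2 + 10^2 + 13^2) = 24.3516
theta = atan2(10, 18) = 29.0546 deg
phi = acos(13/24.3516) = 57.7343 deg

rho = 24.3516, theta = 29.0546 deg, phi = 57.7343 deg


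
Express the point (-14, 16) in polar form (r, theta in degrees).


r = sqrt((-14)^2 + 16^2) = 21.2603
theta = atan2(16, -14) = 131.1859 degrees

r = 21.2603, theta = 131.1859 degrees


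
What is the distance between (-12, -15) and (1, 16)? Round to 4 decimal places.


d = sqrt((1--12)^2 + (16--15)^2) = 33.6155

33.6155


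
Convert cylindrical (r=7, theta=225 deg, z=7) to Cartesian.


x = 7 * cos(225) = -4.9497
y = 7 * sin(225) = -4.9497
z = 7

(-4.9497, -4.9497, 7)


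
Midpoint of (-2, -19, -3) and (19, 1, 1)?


Midpoint = ((-2+19)/2, (-19+1)/2, (-3+1)/2) = (8.5, -9, -1)

(8.5, -9, -1)


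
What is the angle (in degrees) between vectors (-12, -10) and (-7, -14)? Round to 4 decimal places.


dot = -12*-7 + -10*-14 = 224
|u| = 15.6205, |v| = 15.6525
cos(angle) = 0.9162
angle = 23.6294 degrees

23.6294 degrees


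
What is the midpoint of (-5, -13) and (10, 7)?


Midpoint = ((-5+10)/2, (-13+7)/2) = (2.5, -3)

(2.5, -3)


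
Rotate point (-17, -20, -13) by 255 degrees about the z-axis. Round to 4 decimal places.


x' = -17*cos(255) - -20*sin(255) = -14.9186
y' = -17*sin(255) + -20*cos(255) = 21.5971
z' = -13

(-14.9186, 21.5971, -13)


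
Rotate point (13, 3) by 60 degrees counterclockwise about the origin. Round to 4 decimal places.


x' = 13*cos(60) - 3*sin(60) = 3.9019
y' = 13*sin(60) + 3*cos(60) = 12.7583

(3.9019, 12.7583)


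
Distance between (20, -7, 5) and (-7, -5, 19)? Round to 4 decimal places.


d = sqrt((-7-20)^2 + (-5--7)^2 + (19-5)^2) = 30.4795

30.4795


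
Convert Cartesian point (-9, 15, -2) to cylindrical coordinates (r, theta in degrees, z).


r = sqrt((-9)^2 + 15^2) = 17.4929
theta = atan2(15, -9) = 120.9638 deg
z = -2

r = 17.4929, theta = 120.9638 deg, z = -2


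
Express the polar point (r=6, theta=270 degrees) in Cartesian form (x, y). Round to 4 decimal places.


x = 6 * cos(270) = 0
y = 6 * sin(270) = -6

(0, -6)


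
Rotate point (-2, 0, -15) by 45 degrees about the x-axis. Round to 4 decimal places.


x' = -2
y' = 0*cos(45) - -15*sin(45) = 10.6066
z' = 0*sin(45) + -15*cos(45) = -10.6066

(-2, 10.6066, -10.6066)


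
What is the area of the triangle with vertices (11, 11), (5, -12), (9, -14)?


Area = |x1(y2-y3) + x2(y3-y1) + x3(y1-y2)| / 2
= |11*(-12--14) + 5*(-14-11) + 9*(11--12)| / 2
= 52

52


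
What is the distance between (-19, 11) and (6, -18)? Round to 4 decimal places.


d = sqrt((6--19)^2 + (-18-11)^2) = 38.2884

38.2884


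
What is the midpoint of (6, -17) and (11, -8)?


Midpoint = ((6+11)/2, (-17+-8)/2) = (8.5, -12.5)

(8.5, -12.5)


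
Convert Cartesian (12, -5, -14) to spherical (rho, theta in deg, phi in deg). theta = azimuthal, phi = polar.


rho = sqrt(12^2 + (-5)^2 + (-14)^2) = 19.105
theta = atan2(-5, 12) = 337.3801 deg
phi = acos(-14/19.105) = 137.1211 deg

rho = 19.105, theta = 337.3801 deg, phi = 137.1211 deg


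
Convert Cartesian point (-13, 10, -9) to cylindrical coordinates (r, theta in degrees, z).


r = sqrt((-13)^2 + 10^2) = 16.4012
theta = atan2(10, -13) = 142.4314 deg
z = -9

r = 16.4012, theta = 142.4314 deg, z = -9


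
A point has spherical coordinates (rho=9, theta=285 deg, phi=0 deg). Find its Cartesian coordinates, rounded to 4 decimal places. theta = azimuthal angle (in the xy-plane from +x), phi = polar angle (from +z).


x = 9 * sin(0) * cos(285) = 0
y = 9 * sin(0) * sin(285) = 0
z = 9 * cos(0) = 9

(0, 0, 9)


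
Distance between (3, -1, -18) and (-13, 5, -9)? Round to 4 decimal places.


d = sqrt((-13-3)^2 + (5--1)^2 + (-9--18)^2) = 19.3132

19.3132


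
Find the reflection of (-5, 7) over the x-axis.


Reflection across x-axis: (x, y) -> (x, -y)
(-5, 7) -> (-5, -7)

(-5, -7)


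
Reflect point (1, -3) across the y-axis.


Reflection across y-axis: (x, y) -> (-x, y)
(1, -3) -> (-1, -3)

(-1, -3)


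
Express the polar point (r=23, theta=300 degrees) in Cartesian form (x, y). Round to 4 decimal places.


x = 23 * cos(300) = 11.5
y = 23 * sin(300) = -19.9186

(11.5, -19.9186)


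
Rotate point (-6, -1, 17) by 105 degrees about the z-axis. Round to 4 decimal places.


x' = -6*cos(105) - -1*sin(105) = 2.5188
y' = -6*sin(105) + -1*cos(105) = -5.5367
z' = 17

(2.5188, -5.5367, 17)


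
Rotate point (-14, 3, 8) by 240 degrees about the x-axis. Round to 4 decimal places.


x' = -14
y' = 3*cos(240) - 8*sin(240) = 5.4282
z' = 3*sin(240) + 8*cos(240) = -6.5981

(-14, 5.4282, -6.5981)


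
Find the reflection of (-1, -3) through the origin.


Reflection through origin: (x, y) -> (-x, -y)
(-1, -3) -> (1, 3)

(1, 3)


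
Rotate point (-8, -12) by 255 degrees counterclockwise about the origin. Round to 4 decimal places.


x' = -8*cos(255) - -12*sin(255) = -9.5206
y' = -8*sin(255) + -12*cos(255) = 10.8332

(-9.5206, 10.8332)


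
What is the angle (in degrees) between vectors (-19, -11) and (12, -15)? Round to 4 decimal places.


dot = -19*12 + -11*-15 = -63
|u| = 21.9545, |v| = 19.2094
cos(angle) = -0.1494
angle = 98.5912 degrees

98.5912 degrees


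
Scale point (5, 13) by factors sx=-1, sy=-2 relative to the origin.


Scaling: (x*sx, y*sy) = (5*-1, 13*-2) = (-5, -26)

(-5, -26)


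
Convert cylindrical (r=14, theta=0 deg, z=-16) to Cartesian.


x = 14 * cos(0) = 14
y = 14 * sin(0) = 0
z = -16

(14, 0, -16)


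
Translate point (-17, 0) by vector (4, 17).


Translation: (x+dx, y+dy) = (-17+4, 0+17) = (-13, 17)

(-13, 17)


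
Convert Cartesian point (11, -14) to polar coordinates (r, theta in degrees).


r = sqrt(11^2 + (-14)^2) = 17.8045
theta = atan2(-14, 11) = 308.1572 degrees

r = 17.8045, theta = 308.1572 degrees


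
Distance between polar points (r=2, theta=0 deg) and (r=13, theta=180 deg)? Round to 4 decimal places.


d = sqrt(r1^2 + r2^2 - 2*r1*r2*cos(t2-t1))
d = sqrt(2^2 + 13^2 - 2*2*13*cos(180-0)) = 15

15


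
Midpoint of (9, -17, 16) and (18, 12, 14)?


Midpoint = ((9+18)/2, (-17+12)/2, (16+14)/2) = (13.5, -2.5, 15)

(13.5, -2.5, 15)


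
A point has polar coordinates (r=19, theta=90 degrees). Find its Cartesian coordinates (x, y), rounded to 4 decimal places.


x = 19 * cos(90) = 0
y = 19 * sin(90) = 19

(0, 19)


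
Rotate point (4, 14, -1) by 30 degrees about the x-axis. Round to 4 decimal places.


x' = 4
y' = 14*cos(30) - -1*sin(30) = 12.6244
z' = 14*sin(30) + -1*cos(30) = 6.134

(4, 12.6244, 6.134)


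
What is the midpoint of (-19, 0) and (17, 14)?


Midpoint = ((-19+17)/2, (0+14)/2) = (-1, 7)

(-1, 7)


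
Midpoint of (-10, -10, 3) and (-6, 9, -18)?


Midpoint = ((-10+-6)/2, (-10+9)/2, (3+-18)/2) = (-8, -0.5, -7.5)

(-8, -0.5, -7.5)


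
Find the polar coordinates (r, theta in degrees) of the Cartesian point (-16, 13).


r = sqrt((-16)^2 + 13^2) = 20.6155
theta = atan2(13, -16) = 140.9061 degrees

r = 20.6155, theta = 140.9061 degrees


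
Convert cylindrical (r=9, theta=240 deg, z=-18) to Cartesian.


x = 9 * cos(240) = -4.5
y = 9 * sin(240) = -7.7942
z = -18

(-4.5, -7.7942, -18)


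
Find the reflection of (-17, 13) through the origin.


Reflection through origin: (x, y) -> (-x, -y)
(-17, 13) -> (17, -13)

(17, -13)


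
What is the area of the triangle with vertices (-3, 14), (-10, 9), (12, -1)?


Area = |x1(y2-y3) + x2(y3-y1) + x3(y1-y2)| / 2
= |-3*(9--1) + -10*(-1-14) + 12*(14-9)| / 2
= 90

90


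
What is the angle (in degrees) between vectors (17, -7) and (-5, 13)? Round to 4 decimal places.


dot = 17*-5 + -7*13 = -176
|u| = 18.3848, |v| = 13.9284
cos(angle) = -0.6873
angle = 133.4176 degrees

133.4176 degrees


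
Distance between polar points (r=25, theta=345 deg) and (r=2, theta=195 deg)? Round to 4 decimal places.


d = sqrt(r1^2 + r2^2 - 2*r1*r2*cos(t2-t1))
d = sqrt(25^2 + 2^2 - 2*25*2*cos(195-345)) = 26.7507

26.7507


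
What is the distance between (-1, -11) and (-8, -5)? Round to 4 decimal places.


d = sqrt((-8--1)^2 + (-5--11)^2) = 9.2195

9.2195


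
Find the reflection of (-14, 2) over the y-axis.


Reflection across y-axis: (x, y) -> (-x, y)
(-14, 2) -> (14, 2)

(14, 2)


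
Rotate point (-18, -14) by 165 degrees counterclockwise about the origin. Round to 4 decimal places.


x' = -18*cos(165) - -14*sin(165) = 21.0101
y' = -18*sin(165) + -14*cos(165) = 8.8642

(21.0101, 8.8642)


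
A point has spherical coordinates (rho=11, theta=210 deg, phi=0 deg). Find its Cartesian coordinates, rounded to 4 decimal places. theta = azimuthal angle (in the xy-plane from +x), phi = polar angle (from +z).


x = 11 * sin(0) * cos(210) = 0
y = 11 * sin(0) * sin(210) = 0
z = 11 * cos(0) = 11

(0, 0, 11)


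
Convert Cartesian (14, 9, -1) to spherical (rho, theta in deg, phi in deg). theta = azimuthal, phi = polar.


rho = sqrt(14^2 + 9^2 + (-1)^2) = 16.6733
theta = atan2(9, 14) = 32.7352 deg
phi = acos(-1/16.6733) = 93.4384 deg

rho = 16.6733, theta = 32.7352 deg, phi = 93.4384 deg


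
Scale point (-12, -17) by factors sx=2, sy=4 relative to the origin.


Scaling: (x*sx, y*sy) = (-12*2, -17*4) = (-24, -68)

(-24, -68)


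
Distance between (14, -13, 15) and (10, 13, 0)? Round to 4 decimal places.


d = sqrt((10-14)^2 + (13--13)^2 + (0-15)^2) = 30.282

30.282


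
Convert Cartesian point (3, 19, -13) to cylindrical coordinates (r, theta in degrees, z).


r = sqrt(3^2 + 19^2) = 19.2354
theta = atan2(19, 3) = 81.0274 deg
z = -13

r = 19.2354, theta = 81.0274 deg, z = -13


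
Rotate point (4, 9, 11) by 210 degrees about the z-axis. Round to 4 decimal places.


x' = 4*cos(210) - 9*sin(210) = 1.0359
y' = 4*sin(210) + 9*cos(210) = -9.7942
z' = 11

(1.0359, -9.7942, 11)


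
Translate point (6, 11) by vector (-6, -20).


Translation: (x+dx, y+dy) = (6+-6, 11+-20) = (0, -9)

(0, -9)


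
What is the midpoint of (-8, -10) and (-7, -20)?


Midpoint = ((-8+-7)/2, (-10+-20)/2) = (-7.5, -15)

(-7.5, -15)


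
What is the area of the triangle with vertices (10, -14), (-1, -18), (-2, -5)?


Area = |x1(y2-y3) + x2(y3-y1) + x3(y1-y2)| / 2
= |10*(-18--5) + -1*(-5--14) + -2*(-14--18)| / 2
= 73.5

73.5


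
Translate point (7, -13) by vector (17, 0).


Translation: (x+dx, y+dy) = (7+17, -13+0) = (24, -13)

(24, -13)


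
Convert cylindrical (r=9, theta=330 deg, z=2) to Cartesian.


x = 9 * cos(330) = 7.7942
y = 9 * sin(330) = -4.5
z = 2

(7.7942, -4.5, 2)


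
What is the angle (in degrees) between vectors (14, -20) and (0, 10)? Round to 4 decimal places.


dot = 14*0 + -20*10 = -200
|u| = 24.4131, |v| = 10
cos(angle) = -0.8192
angle = 145.008 degrees

145.008 degrees


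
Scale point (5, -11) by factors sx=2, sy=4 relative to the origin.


Scaling: (x*sx, y*sy) = (5*2, -11*4) = (10, -44)

(10, -44)


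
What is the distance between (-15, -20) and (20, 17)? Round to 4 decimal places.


d = sqrt((20--15)^2 + (17--20)^2) = 50.9313

50.9313


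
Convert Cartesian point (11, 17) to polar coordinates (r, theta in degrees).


r = sqrt(11^2 + 17^2) = 20.2485
theta = atan2(17, 11) = 57.0948 degrees

r = 20.2485, theta = 57.0948 degrees


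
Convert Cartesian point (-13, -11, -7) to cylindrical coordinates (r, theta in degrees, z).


r = sqrt((-13)^2 + (-11)^2) = 17.0294
theta = atan2(-11, -13) = 220.2364 deg
z = -7

r = 17.0294, theta = 220.2364 deg, z = -7


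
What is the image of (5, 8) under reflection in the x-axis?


Reflection across x-axis: (x, y) -> (x, -y)
(5, 8) -> (5, -8)

(5, -8)


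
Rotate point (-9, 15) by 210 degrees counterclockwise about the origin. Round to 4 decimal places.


x' = -9*cos(210) - 15*sin(210) = 15.2942
y' = -9*sin(210) + 15*cos(210) = -8.4904

(15.2942, -8.4904)


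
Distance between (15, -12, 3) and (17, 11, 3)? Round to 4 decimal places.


d = sqrt((17-15)^2 + (11--12)^2 + (3-3)^2) = 23.0868

23.0868


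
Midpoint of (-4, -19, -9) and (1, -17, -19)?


Midpoint = ((-4+1)/2, (-19+-17)/2, (-9+-19)/2) = (-1.5, -18, -14)

(-1.5, -18, -14)


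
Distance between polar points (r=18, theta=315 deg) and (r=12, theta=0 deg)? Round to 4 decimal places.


d = sqrt(r1^2 + r2^2 - 2*r1*r2*cos(t2-t1))
d = sqrt(18^2 + 12^2 - 2*18*12*cos(0-315)) = 12.7487

12.7487


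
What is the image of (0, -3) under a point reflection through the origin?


Reflection through origin: (x, y) -> (-x, -y)
(0, -3) -> (0, 3)

(0, 3)


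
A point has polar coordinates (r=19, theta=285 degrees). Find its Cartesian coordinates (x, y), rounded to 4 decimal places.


x = 19 * cos(285) = 4.9176
y = 19 * sin(285) = -18.3526

(4.9176, -18.3526)


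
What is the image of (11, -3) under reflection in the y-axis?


Reflection across y-axis: (x, y) -> (-x, y)
(11, -3) -> (-11, -3)

(-11, -3)


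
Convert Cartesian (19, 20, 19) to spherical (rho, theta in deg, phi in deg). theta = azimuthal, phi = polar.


rho = sqrt(19^2 + 20^2 + 19^2) = 33.4963
theta = atan2(20, 19) = 46.4688 deg
phi = acos(19/33.4963) = 55.4429 deg

rho = 33.4963, theta = 46.4688 deg, phi = 55.4429 deg


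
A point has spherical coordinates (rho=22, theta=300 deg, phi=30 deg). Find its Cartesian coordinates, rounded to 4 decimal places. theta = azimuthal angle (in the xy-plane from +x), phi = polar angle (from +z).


x = 22 * sin(30) * cos(300) = 5.5
y = 22 * sin(30) * sin(300) = -9.5263
z = 22 * cos(30) = 19.0526

(5.5, -9.5263, 19.0526)


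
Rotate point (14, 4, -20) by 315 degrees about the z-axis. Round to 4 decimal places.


x' = 14*cos(315) - 4*sin(315) = 12.7279
y' = 14*sin(315) + 4*cos(315) = -7.0711
z' = -20

(12.7279, -7.0711, -20)


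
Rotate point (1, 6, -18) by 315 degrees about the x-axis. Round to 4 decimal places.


x' = 1
y' = 6*cos(315) - -18*sin(315) = -8.4853
z' = 6*sin(315) + -18*cos(315) = -16.9706

(1, -8.4853, -16.9706)


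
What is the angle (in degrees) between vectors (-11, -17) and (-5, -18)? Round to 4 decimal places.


dot = -11*-5 + -17*-18 = 361
|u| = 20.2485, |v| = 18.6815
cos(angle) = 0.9543
angle = 17.3811 degrees

17.3811 degrees


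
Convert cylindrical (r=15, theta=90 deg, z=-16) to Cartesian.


x = 15 * cos(90) = 0
y = 15 * sin(90) = 15
z = -16

(0, 15, -16)


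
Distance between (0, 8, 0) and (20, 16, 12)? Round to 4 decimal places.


d = sqrt((20-0)^2 + (16-8)^2 + (12-0)^2) = 24.6577

24.6577


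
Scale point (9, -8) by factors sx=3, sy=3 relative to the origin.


Scaling: (x*sx, y*sy) = (9*3, -8*3) = (27, -24)

(27, -24)


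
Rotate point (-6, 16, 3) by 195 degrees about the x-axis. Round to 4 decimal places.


x' = -6
y' = 16*cos(195) - 3*sin(195) = -14.6784
z' = 16*sin(195) + 3*cos(195) = -7.0389

(-6, -14.6784, -7.0389)


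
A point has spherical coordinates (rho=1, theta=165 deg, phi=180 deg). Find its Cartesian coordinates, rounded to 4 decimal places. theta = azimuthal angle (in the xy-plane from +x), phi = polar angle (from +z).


x = 1 * sin(180) * cos(165) = 0
y = 1 * sin(180) * sin(165) = 0
z = 1 * cos(180) = -1

(0, 0, -1)


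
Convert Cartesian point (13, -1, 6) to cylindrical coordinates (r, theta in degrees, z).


r = sqrt(13^2 + (-1)^2) = 13.0384
theta = atan2(-1, 13) = 355.6013 deg
z = 6

r = 13.0384, theta = 355.6013 deg, z = 6


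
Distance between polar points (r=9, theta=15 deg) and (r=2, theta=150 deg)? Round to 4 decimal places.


d = sqrt(r1^2 + r2^2 - 2*r1*r2*cos(t2-t1))
d = sqrt(9^2 + 2^2 - 2*9*2*cos(150-15)) = 10.5098

10.5098


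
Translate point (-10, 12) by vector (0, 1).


Translation: (x+dx, y+dy) = (-10+0, 12+1) = (-10, 13)

(-10, 13)


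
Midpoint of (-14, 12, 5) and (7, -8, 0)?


Midpoint = ((-14+7)/2, (12+-8)/2, (5+0)/2) = (-3.5, 2, 2.5)

(-3.5, 2, 2.5)


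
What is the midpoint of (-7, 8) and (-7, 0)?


Midpoint = ((-7+-7)/2, (8+0)/2) = (-7, 4)

(-7, 4)


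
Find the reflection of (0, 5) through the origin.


Reflection through origin: (x, y) -> (-x, -y)
(0, 5) -> (0, -5)

(0, -5)


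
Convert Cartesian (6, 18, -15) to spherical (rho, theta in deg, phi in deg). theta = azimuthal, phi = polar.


rho = sqrt(6^2 + 18^2 + (-15)^2) = 24.1868
theta = atan2(18, 6) = 71.5651 deg
phi = acos(-15/24.1868) = 128.3288 deg

rho = 24.1868, theta = 71.5651 deg, phi = 128.3288 deg


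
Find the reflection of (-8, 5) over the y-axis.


Reflection across y-axis: (x, y) -> (-x, y)
(-8, 5) -> (8, 5)

(8, 5)


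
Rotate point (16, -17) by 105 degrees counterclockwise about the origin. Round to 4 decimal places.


x' = 16*cos(105) - -17*sin(105) = 12.2796
y' = 16*sin(105) + -17*cos(105) = 19.8547

(12.2796, 19.8547)


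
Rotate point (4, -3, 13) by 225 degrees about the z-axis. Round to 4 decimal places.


x' = 4*cos(225) - -3*sin(225) = -4.9497
y' = 4*sin(225) + -3*cos(225) = -0.7071
z' = 13

(-4.9497, -0.7071, 13)


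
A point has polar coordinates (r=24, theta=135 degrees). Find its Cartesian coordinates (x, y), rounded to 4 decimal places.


x = 24 * cos(135) = -16.9706
y = 24 * sin(135) = 16.9706

(-16.9706, 16.9706)


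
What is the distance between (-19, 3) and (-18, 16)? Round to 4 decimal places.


d = sqrt((-18--19)^2 + (16-3)^2) = 13.0384

13.0384


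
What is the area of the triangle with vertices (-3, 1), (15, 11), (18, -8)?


Area = |x1(y2-y3) + x2(y3-y1) + x3(y1-y2)| / 2
= |-3*(11--8) + 15*(-8-1) + 18*(1-11)| / 2
= 186

186


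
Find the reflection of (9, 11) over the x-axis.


Reflection across x-axis: (x, y) -> (x, -y)
(9, 11) -> (9, -11)

(9, -11)


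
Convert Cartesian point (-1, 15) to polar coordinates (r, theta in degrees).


r = sqrt((-1)^2 + 15^2) = 15.0333
theta = atan2(15, -1) = 93.8141 degrees

r = 15.0333, theta = 93.8141 degrees


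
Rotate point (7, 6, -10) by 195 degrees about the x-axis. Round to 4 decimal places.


x' = 7
y' = 6*cos(195) - -10*sin(195) = -8.3837
z' = 6*sin(195) + -10*cos(195) = 8.1063

(7, -8.3837, 8.1063)


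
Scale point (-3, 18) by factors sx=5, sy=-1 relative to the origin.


Scaling: (x*sx, y*sy) = (-3*5, 18*-1) = (-15, -18)

(-15, -18)


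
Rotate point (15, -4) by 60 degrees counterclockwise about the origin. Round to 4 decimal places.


x' = 15*cos(60) - -4*sin(60) = 10.9641
y' = 15*sin(60) + -4*cos(60) = 10.9904

(10.9641, 10.9904)


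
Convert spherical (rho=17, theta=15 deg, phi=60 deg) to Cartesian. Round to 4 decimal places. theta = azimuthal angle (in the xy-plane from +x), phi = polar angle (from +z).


x = 17 * sin(60) * cos(15) = 14.2208
y = 17 * sin(60) * sin(15) = 3.8104
z = 17 * cos(60) = 8.5

(14.2208, 3.8104, 8.5)


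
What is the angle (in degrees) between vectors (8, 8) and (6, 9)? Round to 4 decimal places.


dot = 8*6 + 8*9 = 120
|u| = 11.3137, |v| = 10.8167
cos(angle) = 0.9806
angle = 11.3099 degrees

11.3099 degrees


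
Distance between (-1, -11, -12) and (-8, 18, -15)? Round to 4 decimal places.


d = sqrt((-8--1)^2 + (18--11)^2 + (-15--12)^2) = 29.9833

29.9833


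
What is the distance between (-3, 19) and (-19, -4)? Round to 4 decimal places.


d = sqrt((-19--3)^2 + (-4-19)^2) = 28.0179

28.0179


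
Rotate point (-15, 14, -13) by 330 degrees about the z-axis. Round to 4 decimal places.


x' = -15*cos(330) - 14*sin(330) = -5.9904
y' = -15*sin(330) + 14*cos(330) = 19.6244
z' = -13

(-5.9904, 19.6244, -13)


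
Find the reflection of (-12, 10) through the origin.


Reflection through origin: (x, y) -> (-x, -y)
(-12, 10) -> (12, -10)

(12, -10)


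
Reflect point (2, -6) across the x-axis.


Reflection across x-axis: (x, y) -> (x, -y)
(2, -6) -> (2, 6)

(2, 6)


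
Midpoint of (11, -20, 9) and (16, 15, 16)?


Midpoint = ((11+16)/2, (-20+15)/2, (9+16)/2) = (13.5, -2.5, 12.5)

(13.5, -2.5, 12.5)


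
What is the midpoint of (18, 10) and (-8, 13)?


Midpoint = ((18+-8)/2, (10+13)/2) = (5, 11.5)

(5, 11.5)


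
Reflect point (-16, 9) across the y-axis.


Reflection across y-axis: (x, y) -> (-x, y)
(-16, 9) -> (16, 9)

(16, 9)


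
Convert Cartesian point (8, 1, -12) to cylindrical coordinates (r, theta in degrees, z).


r = sqrt(8^2 + 1^2) = 8.0623
theta = atan2(1, 8) = 7.125 deg
z = -12

r = 8.0623, theta = 7.125 deg, z = -12


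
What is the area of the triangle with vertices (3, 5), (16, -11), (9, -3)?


Area = |x1(y2-y3) + x2(y3-y1) + x3(y1-y2)| / 2
= |3*(-11--3) + 16*(-3-5) + 9*(5--11)| / 2
= 4

4


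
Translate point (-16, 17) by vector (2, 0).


Translation: (x+dx, y+dy) = (-16+2, 17+0) = (-14, 17)

(-14, 17)


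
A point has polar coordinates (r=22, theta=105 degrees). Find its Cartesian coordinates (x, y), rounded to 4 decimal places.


x = 22 * cos(105) = -5.694
y = 22 * sin(105) = 21.2504

(-5.694, 21.2504)


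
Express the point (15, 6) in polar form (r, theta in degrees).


r = sqrt(15^2 + 6^2) = 16.1555
theta = atan2(6, 15) = 21.8014 degrees

r = 16.1555, theta = 21.8014 degrees


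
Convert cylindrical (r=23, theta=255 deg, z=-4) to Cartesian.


x = 23 * cos(255) = -5.9528
y = 23 * sin(255) = -22.2163
z = -4

(-5.9528, -22.2163, -4)


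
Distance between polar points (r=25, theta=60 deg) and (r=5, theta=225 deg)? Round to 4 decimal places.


d = sqrt(r1^2 + r2^2 - 2*r1*r2*cos(t2-t1))
d = sqrt(25^2 + 5^2 - 2*25*5*cos(225-60)) = 29.8577

29.8577


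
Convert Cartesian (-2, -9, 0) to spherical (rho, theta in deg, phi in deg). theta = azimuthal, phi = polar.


rho = sqrt((-2)^2 + (-9)^2 + 0^2) = 9.2195
theta = atan2(-9, -2) = 257.4712 deg
phi = acos(0/9.2195) = 90 deg

rho = 9.2195, theta = 257.4712 deg, phi = 90 deg


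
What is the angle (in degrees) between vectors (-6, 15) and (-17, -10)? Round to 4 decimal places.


dot = -6*-17 + 15*-10 = -48
|u| = 16.1555, |v| = 19.7231
cos(angle) = -0.1506
angle = 98.6641 degrees

98.6641 degrees


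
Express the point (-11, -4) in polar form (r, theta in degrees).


r = sqrt((-11)^2 + (-4)^2) = 11.7047
theta = atan2(-4, -11) = 199.9831 degrees

r = 11.7047, theta = 199.9831 degrees


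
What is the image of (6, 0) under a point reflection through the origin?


Reflection through origin: (x, y) -> (-x, -y)
(6, 0) -> (-6, 0)

(-6, 0)


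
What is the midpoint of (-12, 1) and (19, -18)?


Midpoint = ((-12+19)/2, (1+-18)/2) = (3.5, -8.5)

(3.5, -8.5)


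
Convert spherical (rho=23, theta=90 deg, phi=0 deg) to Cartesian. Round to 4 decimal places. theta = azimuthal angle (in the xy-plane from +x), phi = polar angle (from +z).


x = 23 * sin(0) * cos(90) = 0
y = 23 * sin(0) * sin(90) = 0
z = 23 * cos(0) = 23

(0, 0, 23)


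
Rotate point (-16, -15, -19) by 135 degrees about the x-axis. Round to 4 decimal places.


x' = -16
y' = -15*cos(135) - -19*sin(135) = 24.0416
z' = -15*sin(135) + -19*cos(135) = 2.8284

(-16, 24.0416, 2.8284)


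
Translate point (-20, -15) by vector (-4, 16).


Translation: (x+dx, y+dy) = (-20+-4, -15+16) = (-24, 1)

(-24, 1)


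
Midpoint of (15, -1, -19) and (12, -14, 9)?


Midpoint = ((15+12)/2, (-1+-14)/2, (-19+9)/2) = (13.5, -7.5, -5)

(13.5, -7.5, -5)


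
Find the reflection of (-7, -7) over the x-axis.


Reflection across x-axis: (x, y) -> (x, -y)
(-7, -7) -> (-7, 7)

(-7, 7)


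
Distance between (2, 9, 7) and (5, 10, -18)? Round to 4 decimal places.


d = sqrt((5-2)^2 + (10-9)^2 + (-18-7)^2) = 25.1992

25.1992


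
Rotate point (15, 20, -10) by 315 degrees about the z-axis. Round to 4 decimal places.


x' = 15*cos(315) - 20*sin(315) = 24.7487
y' = 15*sin(315) + 20*cos(315) = 3.5355
z' = -10

(24.7487, 3.5355, -10)


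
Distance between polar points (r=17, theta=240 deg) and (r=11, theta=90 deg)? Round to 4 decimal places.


d = sqrt(r1^2 + r2^2 - 2*r1*r2*cos(t2-t1))
d = sqrt(17^2 + 11^2 - 2*17*11*cos(90-240)) = 27.0905

27.0905


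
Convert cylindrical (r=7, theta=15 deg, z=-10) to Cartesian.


x = 7 * cos(15) = 6.7615
y = 7 * sin(15) = 1.8117
z = -10

(6.7615, 1.8117, -10)


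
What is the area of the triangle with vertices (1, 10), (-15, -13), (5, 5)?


Area = |x1(y2-y3) + x2(y3-y1) + x3(y1-y2)| / 2
= |1*(-13-5) + -15*(5-10) + 5*(10--13)| / 2
= 86

86


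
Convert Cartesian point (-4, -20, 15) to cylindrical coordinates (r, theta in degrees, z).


r = sqrt((-4)^2 + (-20)^2) = 20.3961
theta = atan2(-20, -4) = 258.6901 deg
z = 15

r = 20.3961, theta = 258.6901 deg, z = 15


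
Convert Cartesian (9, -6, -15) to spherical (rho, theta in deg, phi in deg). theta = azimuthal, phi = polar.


rho = sqrt(9^2 + (-6)^2 + (-15)^2) = 18.4932
theta = atan2(-6, 9) = 326.3099 deg
phi = acos(-15/18.4932) = 144.2042 deg

rho = 18.4932, theta = 326.3099 deg, phi = 144.2042 deg


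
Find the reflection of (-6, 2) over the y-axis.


Reflection across y-axis: (x, y) -> (-x, y)
(-6, 2) -> (6, 2)

(6, 2)


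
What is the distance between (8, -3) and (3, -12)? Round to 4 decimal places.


d = sqrt((3-8)^2 + (-12--3)^2) = 10.2956

10.2956


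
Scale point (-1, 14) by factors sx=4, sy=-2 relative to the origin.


Scaling: (x*sx, y*sy) = (-1*4, 14*-2) = (-4, -28)

(-4, -28)


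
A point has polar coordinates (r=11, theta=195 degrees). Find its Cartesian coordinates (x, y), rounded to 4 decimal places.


x = 11 * cos(195) = -10.6252
y = 11 * sin(195) = -2.847

(-10.6252, -2.847)


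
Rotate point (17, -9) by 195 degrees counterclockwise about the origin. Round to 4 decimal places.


x' = 17*cos(195) - -9*sin(195) = -18.7501
y' = 17*sin(195) + -9*cos(195) = 4.2934

(-18.7501, 4.2934)


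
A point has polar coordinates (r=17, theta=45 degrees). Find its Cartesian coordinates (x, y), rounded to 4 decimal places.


x = 17 * cos(45) = 12.0208
y = 17 * sin(45) = 12.0208

(12.0208, 12.0208)


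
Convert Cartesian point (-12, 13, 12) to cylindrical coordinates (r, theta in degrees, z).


r = sqrt((-12)^2 + 13^2) = 17.6918
theta = atan2(13, -12) = 132.7094 deg
z = 12

r = 17.6918, theta = 132.7094 deg, z = 12


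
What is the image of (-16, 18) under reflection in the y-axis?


Reflection across y-axis: (x, y) -> (-x, y)
(-16, 18) -> (16, 18)

(16, 18)


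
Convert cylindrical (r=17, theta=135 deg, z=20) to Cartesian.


x = 17 * cos(135) = -12.0208
y = 17 * sin(135) = 12.0208
z = 20

(-12.0208, 12.0208, 20)


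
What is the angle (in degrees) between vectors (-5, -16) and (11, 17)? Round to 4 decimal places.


dot = -5*11 + -16*17 = -327
|u| = 16.7631, |v| = 20.2485
cos(angle) = -0.9634
angle = 164.4488 degrees

164.4488 degrees


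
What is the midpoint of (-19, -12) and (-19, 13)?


Midpoint = ((-19+-19)/2, (-12+13)/2) = (-19, 0.5)

(-19, 0.5)


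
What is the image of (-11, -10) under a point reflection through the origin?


Reflection through origin: (x, y) -> (-x, -y)
(-11, -10) -> (11, 10)

(11, 10)


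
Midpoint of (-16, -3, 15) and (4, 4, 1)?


Midpoint = ((-16+4)/2, (-3+4)/2, (15+1)/2) = (-6, 0.5, 8)

(-6, 0.5, 8)


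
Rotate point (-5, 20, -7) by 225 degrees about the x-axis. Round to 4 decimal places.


x' = -5
y' = 20*cos(225) - -7*sin(225) = -19.0919
z' = 20*sin(225) + -7*cos(225) = -9.1924

(-5, -19.0919, -9.1924)


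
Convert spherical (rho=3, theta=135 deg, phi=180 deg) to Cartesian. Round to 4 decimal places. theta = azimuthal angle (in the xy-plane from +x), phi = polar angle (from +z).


x = 3 * sin(180) * cos(135) = 0
y = 3 * sin(180) * sin(135) = 0
z = 3 * cos(180) = -3

(0, 0, -3)


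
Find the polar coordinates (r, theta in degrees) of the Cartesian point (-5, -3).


r = sqrt((-5)^2 + (-3)^2) = 5.831
theta = atan2(-3, -5) = 210.9638 degrees

r = 5.831, theta = 210.9638 degrees


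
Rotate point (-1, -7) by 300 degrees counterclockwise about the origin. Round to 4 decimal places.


x' = -1*cos(300) - -7*sin(300) = -6.5622
y' = -1*sin(300) + -7*cos(300) = -2.634

(-6.5622, -2.634)


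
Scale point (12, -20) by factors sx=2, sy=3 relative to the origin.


Scaling: (x*sx, y*sy) = (12*2, -20*3) = (24, -60)

(24, -60)


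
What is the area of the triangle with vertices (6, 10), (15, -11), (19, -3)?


Area = |x1(y2-y3) + x2(y3-y1) + x3(y1-y2)| / 2
= |6*(-11--3) + 15*(-3-10) + 19*(10--11)| / 2
= 78

78


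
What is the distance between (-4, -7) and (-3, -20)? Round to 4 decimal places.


d = sqrt((-3--4)^2 + (-20--7)^2) = 13.0384

13.0384


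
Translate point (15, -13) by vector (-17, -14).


Translation: (x+dx, y+dy) = (15+-17, -13+-14) = (-2, -27)

(-2, -27)


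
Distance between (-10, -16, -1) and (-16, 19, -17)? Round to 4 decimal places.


d = sqrt((-16--10)^2 + (19--16)^2 + (-17--1)^2) = 38.9487

38.9487


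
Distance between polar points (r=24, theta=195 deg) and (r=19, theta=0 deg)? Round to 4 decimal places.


d = sqrt(r1^2 + r2^2 - 2*r1*r2*cos(t2-t1))
d = sqrt(24^2 + 19^2 - 2*24*19*cos(0-195)) = 42.6371

42.6371


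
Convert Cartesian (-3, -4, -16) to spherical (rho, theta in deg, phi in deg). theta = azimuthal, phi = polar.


rho = sqrt((-3)^2 + (-4)^2 + (-16)^2) = 16.7631
theta = atan2(-4, -3) = 233.1301 deg
phi = acos(-16/16.7631) = 162.646 deg

rho = 16.7631, theta = 233.1301 deg, phi = 162.646 deg


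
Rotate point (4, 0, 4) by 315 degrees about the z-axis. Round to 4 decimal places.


x' = 4*cos(315) - 0*sin(315) = 2.8284
y' = 4*sin(315) + 0*cos(315) = -2.8284
z' = 4

(2.8284, -2.8284, 4)


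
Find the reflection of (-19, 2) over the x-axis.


Reflection across x-axis: (x, y) -> (x, -y)
(-19, 2) -> (-19, -2)

(-19, -2)


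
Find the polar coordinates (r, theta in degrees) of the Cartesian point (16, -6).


r = sqrt(16^2 + (-6)^2) = 17.088
theta = atan2(-6, 16) = 339.444 degrees

r = 17.088, theta = 339.444 degrees


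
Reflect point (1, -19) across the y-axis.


Reflection across y-axis: (x, y) -> (-x, y)
(1, -19) -> (-1, -19)

(-1, -19)


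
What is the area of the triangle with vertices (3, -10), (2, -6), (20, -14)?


Area = |x1(y2-y3) + x2(y3-y1) + x3(y1-y2)| / 2
= |3*(-6--14) + 2*(-14--10) + 20*(-10--6)| / 2
= 32

32


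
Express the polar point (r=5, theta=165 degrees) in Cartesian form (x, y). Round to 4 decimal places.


x = 5 * cos(165) = -4.8296
y = 5 * sin(165) = 1.2941

(-4.8296, 1.2941)


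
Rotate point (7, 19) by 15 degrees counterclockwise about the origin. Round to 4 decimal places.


x' = 7*cos(15) - 19*sin(15) = 1.8439
y' = 7*sin(15) + 19*cos(15) = 20.1643

(1.8439, 20.1643)


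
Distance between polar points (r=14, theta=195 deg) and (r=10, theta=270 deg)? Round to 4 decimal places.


d = sqrt(r1^2 + r2^2 - 2*r1*r2*cos(t2-t1))
d = sqrt(14^2 + 10^2 - 2*14*10*cos(270-195)) = 14.9509

14.9509


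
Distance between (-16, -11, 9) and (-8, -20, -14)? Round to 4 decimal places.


d = sqrt((-8--16)^2 + (-20--11)^2 + (-14-9)^2) = 25.9615

25.9615


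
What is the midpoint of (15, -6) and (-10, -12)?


Midpoint = ((15+-10)/2, (-6+-12)/2) = (2.5, -9)

(2.5, -9)


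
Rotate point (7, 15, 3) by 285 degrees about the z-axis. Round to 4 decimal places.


x' = 7*cos(285) - 15*sin(285) = 16.3006
y' = 7*sin(285) + 15*cos(285) = -2.8792
z' = 3

(16.3006, -2.8792, 3)


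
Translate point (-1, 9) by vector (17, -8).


Translation: (x+dx, y+dy) = (-1+17, 9+-8) = (16, 1)

(16, 1)


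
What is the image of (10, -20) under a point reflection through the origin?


Reflection through origin: (x, y) -> (-x, -y)
(10, -20) -> (-10, 20)

(-10, 20)


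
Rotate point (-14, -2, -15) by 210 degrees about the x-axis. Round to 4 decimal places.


x' = -14
y' = -2*cos(210) - -15*sin(210) = -5.7679
z' = -2*sin(210) + -15*cos(210) = 13.9904

(-14, -5.7679, 13.9904)


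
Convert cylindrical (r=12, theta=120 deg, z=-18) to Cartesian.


x = 12 * cos(120) = -6
y = 12 * sin(120) = 10.3923
z = -18

(-6, 10.3923, -18)


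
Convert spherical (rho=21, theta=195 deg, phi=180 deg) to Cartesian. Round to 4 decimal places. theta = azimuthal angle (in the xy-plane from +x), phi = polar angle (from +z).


x = 21 * sin(180) * cos(195) = 0
y = 21 * sin(180) * sin(195) = 0
z = 21 * cos(180) = -21

(0, 0, -21)


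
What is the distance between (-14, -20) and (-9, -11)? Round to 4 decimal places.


d = sqrt((-9--14)^2 + (-11--20)^2) = 10.2956

10.2956


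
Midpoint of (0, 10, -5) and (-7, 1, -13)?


Midpoint = ((0+-7)/2, (10+1)/2, (-5+-13)/2) = (-3.5, 5.5, -9)

(-3.5, 5.5, -9)


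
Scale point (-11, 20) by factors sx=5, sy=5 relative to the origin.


Scaling: (x*sx, y*sy) = (-11*5, 20*5) = (-55, 100)

(-55, 100)


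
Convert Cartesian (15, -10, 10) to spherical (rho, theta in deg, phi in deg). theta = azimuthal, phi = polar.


rho = sqrt(15^2 + (-10)^2 + 10^2) = 20.6155
theta = atan2(-10, 15) = 326.3099 deg
phi = acos(10/20.6155) = 60.9829 deg

rho = 20.6155, theta = 326.3099 deg, phi = 60.9829 deg


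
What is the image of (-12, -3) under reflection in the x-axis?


Reflection across x-axis: (x, y) -> (x, -y)
(-12, -3) -> (-12, 3)

(-12, 3)


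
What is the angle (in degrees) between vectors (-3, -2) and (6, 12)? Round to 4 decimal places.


dot = -3*6 + -2*12 = -42
|u| = 3.6056, |v| = 13.4164
cos(angle) = -0.8682
angle = 150.2551 degrees

150.2551 degrees


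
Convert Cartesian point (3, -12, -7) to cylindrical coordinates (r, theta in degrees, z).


r = sqrt(3^2 + (-12)^2) = 12.3693
theta = atan2(-12, 3) = 284.0362 deg
z = -7

r = 12.3693, theta = 284.0362 deg, z = -7


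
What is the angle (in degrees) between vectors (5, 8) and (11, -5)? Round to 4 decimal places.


dot = 5*11 + 8*-5 = 15
|u| = 9.434, |v| = 12.083
cos(angle) = 0.1316
angle = 82.4386 degrees

82.4386 degrees


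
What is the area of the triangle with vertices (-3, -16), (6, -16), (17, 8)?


Area = |x1(y2-y3) + x2(y3-y1) + x3(y1-y2)| / 2
= |-3*(-16-8) + 6*(8--16) + 17*(-16--16)| / 2
= 108

108


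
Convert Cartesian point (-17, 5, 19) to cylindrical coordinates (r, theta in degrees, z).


r = sqrt((-17)^2 + 5^2) = 17.72
theta = atan2(5, -17) = 163.6105 deg
z = 19

r = 17.72, theta = 163.6105 deg, z = 19


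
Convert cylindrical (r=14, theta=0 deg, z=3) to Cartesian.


x = 14 * cos(0) = 14
y = 14 * sin(0) = 0
z = 3

(14, 0, 3)


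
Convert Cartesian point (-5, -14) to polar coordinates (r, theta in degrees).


r = sqrt((-5)^2 + (-14)^2) = 14.8661
theta = atan2(-14, -5) = 250.3462 degrees

r = 14.8661, theta = 250.3462 degrees
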